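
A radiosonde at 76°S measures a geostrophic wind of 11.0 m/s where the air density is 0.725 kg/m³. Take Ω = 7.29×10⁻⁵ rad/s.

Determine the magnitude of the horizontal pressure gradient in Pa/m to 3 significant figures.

Coriolis parameter at 76°S:
f = 2Ω sin φ = 2 × 7.29×10⁻⁵ × sin 76° = 1.41×10⁻⁴ s⁻¹
Geostrophic balance rearranged: |∂P/∂n| = f ρ V_g
|∂P/∂n| = 1.41×10⁻⁴ × 0.725 × 11.0 = 1.13×10⁻³ Pa/m

1.13×10⁻³ Pa/m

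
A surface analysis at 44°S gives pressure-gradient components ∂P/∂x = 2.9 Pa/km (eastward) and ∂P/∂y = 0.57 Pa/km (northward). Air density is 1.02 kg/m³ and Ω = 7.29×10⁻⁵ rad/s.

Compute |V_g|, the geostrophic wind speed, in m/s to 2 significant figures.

Coriolis parameter at 44°S:
f = 2Ω sin φ = 2 × 7.29×10⁻⁵ × sin 44° = 1.01×10⁻⁴ s⁻¹
In the Southern Hemisphere f is negative: f = −1.01×10⁻⁴ s⁻¹.
Component geostrophic relations (x east, y north):
u_g = −(1/(fρ)) ∂P/∂y,  v_g = (1/(fρ)) ∂P/∂x
u_g = −(0.57×10⁻³)/(−1.01×10⁻⁴ × 1.02) = 5.52 m/s;  v_g = (2.9×10⁻³)/(−1.01×10⁻⁴ × 1.02) = −28.1 m/s
|V_g| = √(u_g² + v_g²) = 28.6 m/s

29 m/s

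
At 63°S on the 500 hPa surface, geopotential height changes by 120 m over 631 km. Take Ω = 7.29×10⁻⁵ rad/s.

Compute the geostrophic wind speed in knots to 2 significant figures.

28 knots

Coriolis parameter at 63°S:
f = 2Ω sin φ = 2 × 7.29×10⁻⁵ × sin 63° = 1.30×10⁻⁴ s⁻¹
Height gradient: |∂Z/∂n| = 120 m / 631000 m = 1.90×10⁻⁴
On a pressure surface, geostrophic balance gives V_g = (g/f)|∂Z/∂n|:
V_g = 9.81 × 1.90×10⁻⁴ / 1.30×10⁻⁴ = 14.4 m/s
Converting: 14.4 m/s × 1.944 = 28 knots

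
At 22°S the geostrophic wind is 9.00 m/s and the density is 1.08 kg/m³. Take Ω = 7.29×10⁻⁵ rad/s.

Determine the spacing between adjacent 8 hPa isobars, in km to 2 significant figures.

1500 km

Coriolis parameter at 22°S:
f = 2Ω sin φ = 2 × 7.29×10⁻⁵ × sin 22° = 5.46×10⁻⁵ s⁻¹
Geostrophic balance rearranged: |∂P/∂n| = f ρ V_g
|∂P/∂n| = 5.46×10⁻⁵ × 1.08 × 9.00 = 5.31×10⁻⁴ Pa/m
Isobar spacing: Δn = ΔP/|∂P/∂n| = 800 Pa / 5.31×10⁻⁴ Pa/m = 1506922 m ≈ 1500 km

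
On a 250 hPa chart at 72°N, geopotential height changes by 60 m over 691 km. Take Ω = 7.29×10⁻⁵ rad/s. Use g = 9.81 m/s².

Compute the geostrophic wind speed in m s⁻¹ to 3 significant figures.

6.14 m s⁻¹

Coriolis parameter at 72°N:
f = 2Ω sin φ = 2 × 7.29×10⁻⁵ × sin 72° = 1.39×10⁻⁴ s⁻¹
Height gradient: |∂Z/∂n| = 60 m / 691000 m = 8.68×10⁻⁵
On a pressure surface, geostrophic balance gives V_g = (g/f)|∂Z/∂n|:
V_g = 9.81 × 8.68×10⁻⁵ / 1.39×10⁻⁴ = 6.14 m/s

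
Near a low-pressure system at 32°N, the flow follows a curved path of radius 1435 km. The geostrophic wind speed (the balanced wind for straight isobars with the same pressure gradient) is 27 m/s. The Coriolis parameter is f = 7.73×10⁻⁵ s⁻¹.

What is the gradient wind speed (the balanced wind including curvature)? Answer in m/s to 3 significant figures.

22.5 m/s

Around a low, centrifugal force acts outward with Coriolis, so pressure-gradient force balances both:
(1/ρ)|∂P/∂n| = fV + V²/R  →  V² + fR·V − fR·V_g = 0
With fR = 7.73×10⁻⁵ × 1435×10³ m = 111 m/s:
V = [−fR + √((fR)² + 4 fR V_g)]/2 = [−111 + √(111² + 4×111×27)]/2 = 22.5 m/s
Subgeostrophic (V < V_g = 27 m/s), as expected around a low.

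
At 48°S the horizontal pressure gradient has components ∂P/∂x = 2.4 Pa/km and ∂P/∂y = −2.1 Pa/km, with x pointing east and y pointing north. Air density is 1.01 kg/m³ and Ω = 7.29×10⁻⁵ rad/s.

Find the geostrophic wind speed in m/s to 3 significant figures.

Coriolis parameter at 48°S:
f = 2Ω sin φ = 2 × 7.29×10⁻⁵ × sin 48° = 1.08×10⁻⁴ s⁻¹
In the Southern Hemisphere f is negative: f = −1.08×10⁻⁴ s⁻¹.
Component geostrophic relations (x east, y north):
u_g = −(1/(fρ)) ∂P/∂y,  v_g = (1/(fρ)) ∂P/∂x
u_g = −(−2.1×10⁻³)/(−1.08×10⁻⁴ × 1.01) = −19.2 m/s;  v_g = (2.4×10⁻³)/(−1.08×10⁻⁴ × 1.01) = −21.9 m/s
|V_g| = √(u_g² + v_g²) = 29.1 m/s

29.1 m/s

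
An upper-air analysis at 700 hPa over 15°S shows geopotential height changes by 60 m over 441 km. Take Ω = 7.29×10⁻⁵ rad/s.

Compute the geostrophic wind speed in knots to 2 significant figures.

69 knots

Coriolis parameter at 15°S:
f = 2Ω sin φ = 2 × 7.29×10⁻⁵ × sin 15° = 3.77×10⁻⁵ s⁻¹
Height gradient: |∂Z/∂n| = 60 m / 441000 m = 1.36×10⁻⁴
On a pressure surface, geostrophic balance gives V_g = (g/f)|∂Z/∂n|:
V_g = 9.81 × 1.36×10⁻⁴ / 3.77×10⁻⁵ = 35.4 m/s
Converting: 35.4 m/s × 1.944 = 69 knots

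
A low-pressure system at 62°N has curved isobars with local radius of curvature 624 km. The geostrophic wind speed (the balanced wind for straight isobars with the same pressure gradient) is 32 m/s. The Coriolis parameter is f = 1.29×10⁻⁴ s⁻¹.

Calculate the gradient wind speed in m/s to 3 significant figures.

Around a low, centrifugal force acts outward with Coriolis, so pressure-gradient force balances both:
(1/ρ)|∂P/∂n| = fV + V²/R  →  V² + fR·V − fR·V_g = 0
With fR = 1.29×10⁻⁴ × 624×10³ m = 80.5 m/s:
V = [−fR + √((fR)² + 4 fR V_g)]/2 = [−80.5 + √(80.5² + 4×80.5×32)]/2 = 24.5 m/s
Subgeostrophic (V < V_g = 32 m/s), as expected around a low.

24.5 m/s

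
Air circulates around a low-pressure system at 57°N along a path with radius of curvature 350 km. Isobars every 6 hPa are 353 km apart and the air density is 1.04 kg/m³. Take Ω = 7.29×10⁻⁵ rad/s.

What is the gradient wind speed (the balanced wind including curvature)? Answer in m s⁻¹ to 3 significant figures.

Coriolis parameter at 57°N:
f = 2Ω sin φ = 2 × 7.29×10⁻⁵ × sin 57° = 1.22×10⁻⁴ s⁻¹
Pressure gradient: |∂P/∂n| = 600 Pa / 353000 m = 1.70×10⁻³ Pa/m
Geostrophic speed: V_g = |∂P/∂n|/(fρ) = 1.70×10⁻³/(1.22×10⁻⁴ × 1.04) = 13.4 m/s
Around a low, centrifugal force acts outward with Coriolis, so pressure-gradient force balances both:
(1/ρ)|∂P/∂n| = fV + V²/R  →  V² + fR·V − fR·V_g = 0
With fR = 1.22×10⁻⁴ × 350×10³ m = 42.8 m/s:
V = [−fR + √((fR)² + 4 fR V_g)]/2 = [−42.8 + √(42.8² + 4×42.8×13.4)]/2 = 10.7 m/s
Subgeostrophic (V < V_g = 13.4 m/s), as expected around a low.

10.7 m s⁻¹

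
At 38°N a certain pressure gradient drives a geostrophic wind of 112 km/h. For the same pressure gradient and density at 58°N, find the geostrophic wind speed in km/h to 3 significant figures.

With the same pressure gradient and density, V_g ∝ 1/f ∝ 1/sin φ.
V₂ = V₁ · sin φ₁ / sin φ₂ = 112 × sin 38° / sin 58°
V₂ = 112 × 0.6157/0.8480 = 81.3 km/h

81.3 km/h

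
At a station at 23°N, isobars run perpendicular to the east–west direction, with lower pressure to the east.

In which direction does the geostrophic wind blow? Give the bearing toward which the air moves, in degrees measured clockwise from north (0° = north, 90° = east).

The pressure-gradient force points toward the east (bearing 090°).
Geostrophic balance: in the Northern Hemisphere the Coriolis force deflects motion to the right, so the geostrophic wind blows 90° to the right of the pressure-gradient force (low pressure on the left).
Rotating 090° by 90° clockwise gives 180° — the wind blows toward the south.

180°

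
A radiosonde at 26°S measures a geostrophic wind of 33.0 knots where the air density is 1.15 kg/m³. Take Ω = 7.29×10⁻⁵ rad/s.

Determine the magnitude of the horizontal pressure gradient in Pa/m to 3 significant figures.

Coriolis parameter at 26°S:
f = 2Ω sin φ = 2 × 7.29×10⁻⁵ × sin 26° = 6.39×10⁻⁵ s⁻¹
Wind speed in SI: 33.0 knots = 17.0 m/s
Geostrophic balance rearranged: |∂P/∂n| = f ρ V_g
|∂P/∂n| = 6.39×10⁻⁵ × 1.15 × 17.0 = 1.25×10⁻³ Pa/m

1.25×10⁻³ Pa/m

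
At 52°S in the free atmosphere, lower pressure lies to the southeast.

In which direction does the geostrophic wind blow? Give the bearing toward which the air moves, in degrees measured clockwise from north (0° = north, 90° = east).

The pressure-gradient force points toward the southeast (bearing 135°).
Geostrophic balance: in the Southern Hemisphere the Coriolis force deflects motion to the left, so the geostrophic wind blows 90° to the left of the pressure-gradient force (low pressure on the right).
Rotating 135° by 90° counterclockwise gives 045° — the wind blows toward the northeast.

045°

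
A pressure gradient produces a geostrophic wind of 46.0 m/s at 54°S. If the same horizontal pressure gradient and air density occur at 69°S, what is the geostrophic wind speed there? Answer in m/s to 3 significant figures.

With the same pressure gradient and density, V_g ∝ 1/f ∝ 1/sin φ.
V₂ = V₁ · sin φ₁ / sin φ₂ = 46.0 × sin 54° / sin 69°
V₂ = 46.0 × 0.8090/0.9336 = 39.9 m/s

39.9 m/s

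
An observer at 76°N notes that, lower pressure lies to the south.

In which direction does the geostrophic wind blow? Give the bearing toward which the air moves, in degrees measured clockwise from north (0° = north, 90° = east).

The pressure-gradient force points toward the south (bearing 180°).
Geostrophic balance: in the Northern Hemisphere the Coriolis force deflects motion to the right, so the geostrophic wind blows 90° to the right of the pressure-gradient force (low pressure on the left).
Rotating 180° by 90° clockwise gives 270° — the wind blows toward the west.

270°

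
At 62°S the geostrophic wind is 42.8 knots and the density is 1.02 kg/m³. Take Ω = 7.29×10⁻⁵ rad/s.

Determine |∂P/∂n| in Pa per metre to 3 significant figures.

Coriolis parameter at 62°S:
f = 2Ω sin φ = 2 × 7.29×10⁻⁵ × sin 62° = 1.29×10⁻⁴ s⁻¹
Wind speed in SI: 42.8 knots = 22.0 m/s
Geostrophic balance rearranged: |∂P/∂n| = f ρ V_g
|∂P/∂n| = 1.29×10⁻⁴ × 1.02 × 22.0 = 2.89×10⁻³ Pa/m

2.89×10⁻³ Pa/m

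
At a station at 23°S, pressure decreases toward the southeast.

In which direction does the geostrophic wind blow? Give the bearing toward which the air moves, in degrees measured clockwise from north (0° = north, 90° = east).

The pressure-gradient force points toward the southeast (bearing 135°).
Geostrophic balance: in the Southern Hemisphere the Coriolis force deflects motion to the left, so the geostrophic wind blows 90° to the left of the pressure-gradient force (low pressure on the right).
Rotating 135° by 90° counterclockwise gives 045° — the wind blows toward the northeast.

045°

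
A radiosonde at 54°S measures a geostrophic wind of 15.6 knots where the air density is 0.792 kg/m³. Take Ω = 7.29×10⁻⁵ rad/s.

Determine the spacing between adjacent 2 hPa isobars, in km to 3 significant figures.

Coriolis parameter at 54°S:
f = 2Ω sin φ = 2 × 7.29×10⁻⁵ × sin 54° = 1.18×10⁻⁴ s⁻¹
Wind speed in SI: 15.6 knots = 8.03 m/s
Geostrophic balance rearranged: |∂P/∂n| = f ρ V_g
|∂P/∂n| = 1.18×10⁻⁴ × 0.792 × 8.03 = 7.50×10⁻⁴ Pa/m
Isobar spacing: Δn = ΔP/|∂P/∂n| = 200 Pa / 7.50×10⁻⁴ Pa/m = 266764 m ≈ 267 km

267 km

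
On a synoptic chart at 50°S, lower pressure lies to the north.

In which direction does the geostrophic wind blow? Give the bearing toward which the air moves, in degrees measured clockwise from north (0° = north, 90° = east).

270°

The pressure-gradient force points toward the north (bearing 000°).
Geostrophic balance: in the Southern Hemisphere the Coriolis force deflects motion to the left, so the geostrophic wind blows 90° to the left of the pressure-gradient force (low pressure on the right).
Rotating 000° by 90° counterclockwise gives 270° — the wind blows toward the west.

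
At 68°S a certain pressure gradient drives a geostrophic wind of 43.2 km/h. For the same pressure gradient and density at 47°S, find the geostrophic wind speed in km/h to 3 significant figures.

With the same pressure gradient and density, V_g ∝ 1/f ∝ 1/sin φ.
V₂ = V₁ · sin φ₁ / sin φ₂ = 43.2 × sin 68° / sin 47°
V₂ = 43.2 × 0.9272/0.7314 = 54.8 km/h

54.8 km/h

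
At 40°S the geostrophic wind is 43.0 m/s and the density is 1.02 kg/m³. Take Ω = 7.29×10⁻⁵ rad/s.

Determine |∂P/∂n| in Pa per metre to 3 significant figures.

4.11×10⁻³ Pa/m

Coriolis parameter at 40°S:
f = 2Ω sin φ = 2 × 7.29×10⁻⁵ × sin 40° = 9.37×10⁻⁵ s⁻¹
Geostrophic balance rearranged: |∂P/∂n| = f ρ V_g
|∂P/∂n| = 9.37×10⁻⁵ × 1.02 × 43.0 = 4.11×10⁻³ Pa/m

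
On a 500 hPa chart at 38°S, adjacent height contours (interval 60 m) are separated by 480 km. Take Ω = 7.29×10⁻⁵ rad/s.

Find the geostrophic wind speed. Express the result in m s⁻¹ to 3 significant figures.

13.7 m s⁻¹

Coriolis parameter at 38°S:
f = 2Ω sin φ = 2 × 7.29×10⁻⁵ × sin 38° = 8.98×10⁻⁵ s⁻¹
Height gradient: |∂Z/∂n| = 60 m / 480000 m = 1.25×10⁻⁴
On a pressure surface, geostrophic balance gives V_g = (g/f)|∂Z/∂n|:
V_g = 9.81 × 1.25×10⁻⁴ / 8.98×10⁻⁵ = 13.7 m/s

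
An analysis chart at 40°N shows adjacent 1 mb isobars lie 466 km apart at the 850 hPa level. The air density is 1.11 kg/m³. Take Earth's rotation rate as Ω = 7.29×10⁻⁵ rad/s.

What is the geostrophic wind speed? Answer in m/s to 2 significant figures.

Coriolis parameter at 40°N:
f = 2Ω sin φ = 2 × 7.29×10⁻⁵ × sin 40° = 9.37×10⁻⁵ s⁻¹
Pressure gradient: |∂P/∂n| = 100 Pa / 466000 m = 2.15×10⁻⁴ Pa/m
Geostrophic balance (pressure-gradient force = Coriolis force):
V_g = (1/(fρ)) |∂P/∂n| = 2.15×10⁻⁴ / (9.37×10⁻⁵ × 1.11) = 2.06 m/s

2.1 m/s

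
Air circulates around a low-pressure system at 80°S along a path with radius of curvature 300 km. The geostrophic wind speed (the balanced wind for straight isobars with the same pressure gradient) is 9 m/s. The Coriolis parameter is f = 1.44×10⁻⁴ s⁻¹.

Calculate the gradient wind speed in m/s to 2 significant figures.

Around a low, centrifugal force acts outward with Coriolis, so pressure-gradient force balances both:
(1/ρ)|∂P/∂n| = fV + V²/R  →  V² + fR·V − fR·V_g = 0
With fR = 1.44×10⁻⁴ × 300×10³ m = 43.2 m/s:
V = [−fR + √((fR)² + 4 fR V_g)]/2 = [−43.2 + √(43.2² + 4×43.2×9)]/2 = 7.65 m/s
Subgeostrophic (V < V_g = 9 m/s), as expected around a low.

7.6 m/s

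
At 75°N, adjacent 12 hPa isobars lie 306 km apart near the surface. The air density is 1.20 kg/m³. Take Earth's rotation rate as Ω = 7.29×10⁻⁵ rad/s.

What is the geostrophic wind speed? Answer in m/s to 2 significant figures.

23 m/s

Coriolis parameter at 75°N:
f = 2Ω sin φ = 2 × 7.29×10⁻⁵ × sin 75° = 1.41×10⁻⁴ s⁻¹
Pressure gradient: |∂P/∂n| = 1200 Pa / 306000 m = 3.92×10⁻³ Pa/m
Geostrophic balance (pressure-gradient force = Coriolis force):
V_g = (1/(fρ)) |∂P/∂n| = 3.92×10⁻³ / (1.41×10⁻⁴ × 1.20) = 23.2 m/s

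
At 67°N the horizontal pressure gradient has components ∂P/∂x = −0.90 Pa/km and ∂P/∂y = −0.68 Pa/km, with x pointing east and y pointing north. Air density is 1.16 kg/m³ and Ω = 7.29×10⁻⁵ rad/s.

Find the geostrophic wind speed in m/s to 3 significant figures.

Coriolis parameter at 67°N:
f = 2Ω sin φ = 2 × 7.29×10⁻⁵ × sin 67° = 1.34×10⁻⁴ s⁻¹
Component geostrophic relations (x east, y north):
u_g = −(1/(fρ)) ∂P/∂y,  v_g = (1/(fρ)) ∂P/∂x
u_g = −(−0.68×10⁻³)/(1.34×10⁻⁴ × 1.16) = 4.37 m/s;  v_g = (−0.90×10⁻³)/(1.34×10⁻⁴ × 1.16) = −5.78 m/s
|V_g| = √(u_g² + v_g²) = 7.25 m/s

7.25 m/s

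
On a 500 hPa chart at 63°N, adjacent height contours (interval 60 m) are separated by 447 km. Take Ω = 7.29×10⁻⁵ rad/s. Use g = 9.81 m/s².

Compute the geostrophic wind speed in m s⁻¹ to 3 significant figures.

10.1 m s⁻¹

Coriolis parameter at 63°N:
f = 2Ω sin φ = 2 × 7.29×10⁻⁵ × sin 63° = 1.30×10⁻⁴ s⁻¹
Height gradient: |∂Z/∂n| = 60 m / 447000 m = 1.34×10⁻⁴
On a pressure surface, geostrophic balance gives V_g = (g/f)|∂Z/∂n|:
V_g = 9.81 × 1.34×10⁻⁴ / 1.30×10⁻⁴ = 10.1 m/s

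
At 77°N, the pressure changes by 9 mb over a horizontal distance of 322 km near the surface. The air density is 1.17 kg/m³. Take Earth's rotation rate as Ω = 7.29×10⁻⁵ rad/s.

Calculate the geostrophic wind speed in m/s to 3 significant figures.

Coriolis parameter at 77°N:
f = 2Ω sin φ = 2 × 7.29×10⁻⁵ × sin 77° = 1.42×10⁻⁴ s⁻¹
Pressure gradient: |∂P/∂n| = 900 Pa / 322000 m = 2.80×10⁻³ Pa/m
Geostrophic balance (pressure-gradient force = Coriolis force):
V_g = (1/(fρ)) |∂P/∂n| = 2.80×10⁻³ / (1.42×10⁻⁴ × 1.17) = 16.8 m/s

16.8 m/s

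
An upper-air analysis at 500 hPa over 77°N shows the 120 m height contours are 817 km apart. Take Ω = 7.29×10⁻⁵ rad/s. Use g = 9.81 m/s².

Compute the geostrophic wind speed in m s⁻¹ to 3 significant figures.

Coriolis parameter at 77°N:
f = 2Ω sin φ = 2 × 7.29×10⁻⁵ × sin 77° = 1.42×10⁻⁴ s⁻¹
Height gradient: |∂Z/∂n| = 120 m / 817000 m = 1.47×10⁻⁴
On a pressure surface, geostrophic balance gives V_g = (g/f)|∂Z/∂n|:
V_g = 9.81 × 1.47×10⁻⁴ / 1.42×10⁻⁴ = 10.1 m/s

10.1 m s⁻¹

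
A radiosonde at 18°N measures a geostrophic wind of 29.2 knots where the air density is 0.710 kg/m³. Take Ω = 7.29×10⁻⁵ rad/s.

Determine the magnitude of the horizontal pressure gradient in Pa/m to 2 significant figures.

Coriolis parameter at 18°N:
f = 2Ω sin φ = 2 × 7.29×10⁻⁵ × sin 18° = 4.51×10⁻⁵ s⁻¹
Wind speed in SI: 29.2 knots = 15.0 m/s
Geostrophic balance rearranged: |∂P/∂n| = f ρ V_g
|∂P/∂n| = 4.51×10⁻⁵ × 0.710 × 15.0 = 4.81×10⁻⁴ Pa/m

4.8×10⁻⁴ Pa/m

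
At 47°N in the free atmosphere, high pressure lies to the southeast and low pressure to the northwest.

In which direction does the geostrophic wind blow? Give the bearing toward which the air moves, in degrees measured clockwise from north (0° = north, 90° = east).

045°

The pressure-gradient force points toward the northwest (bearing 315°).
Geostrophic balance: in the Northern Hemisphere the Coriolis force deflects motion to the right, so the geostrophic wind blows 90° to the right of the pressure-gradient force (low pressure on the left).
Rotating 315° by 90° clockwise gives 045° — the wind blows toward the northeast.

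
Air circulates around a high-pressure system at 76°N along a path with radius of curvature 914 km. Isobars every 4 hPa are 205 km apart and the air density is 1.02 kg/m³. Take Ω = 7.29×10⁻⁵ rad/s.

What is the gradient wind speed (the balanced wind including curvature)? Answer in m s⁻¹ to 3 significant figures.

Coriolis parameter at 76°N:
f = 2Ω sin φ = 2 × 7.29×10⁻⁵ × sin 76° = 1.41×10⁻⁴ s⁻¹
Pressure gradient: |∂P/∂n| = 400 Pa / 205000 m = 1.95×10⁻³ Pa/m
Geostrophic speed: V_g = |∂P/∂n|/(fρ) = 1.95×10⁻³/(1.41×10⁻⁴ × 1.02) = 13.5 m/s
Around a high, pressure-gradient force acts outward with centrifugal, so Coriolis balances both:
fV = (1/ρ)|∂P/∂n| + V²/R  →  V² − fR·V + fR·V_g = 0
With fR = 1.41×10⁻⁴ × 914×10³ m = 129 m/s:
V = [fR − √((fR)² − 4 fR V_g)]/2 = [129 − √(129² − 4×129×13.5)]/2 = 15.3 m/s
Supergeostrophic (V > V_g = 13.5 m/s), as expected around a high.

15.3 m s⁻¹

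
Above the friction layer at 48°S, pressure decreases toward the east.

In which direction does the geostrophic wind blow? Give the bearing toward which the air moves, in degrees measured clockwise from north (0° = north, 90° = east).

000°

The pressure-gradient force points toward the east (bearing 090°).
Geostrophic balance: in the Southern Hemisphere the Coriolis force deflects motion to the left, so the geostrophic wind blows 90° to the left of the pressure-gradient force (low pressure on the right).
Rotating 090° by 90° counterclockwise gives 000° — the wind blows toward the north.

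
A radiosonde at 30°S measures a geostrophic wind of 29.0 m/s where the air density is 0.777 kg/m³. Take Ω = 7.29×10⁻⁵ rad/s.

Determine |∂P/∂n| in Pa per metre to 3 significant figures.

1.64×10⁻³ Pa/m

Coriolis parameter at 30°S:
f = 2Ω sin φ = 2 × 7.29×10⁻⁵ × sin 30° = 7.29×10⁻⁵ s⁻¹
Geostrophic balance rearranged: |∂P/∂n| = f ρ V_g
|∂P/∂n| = 7.29×10⁻⁵ × 0.777 × 29.0 = 1.64×10⁻³ Pa/m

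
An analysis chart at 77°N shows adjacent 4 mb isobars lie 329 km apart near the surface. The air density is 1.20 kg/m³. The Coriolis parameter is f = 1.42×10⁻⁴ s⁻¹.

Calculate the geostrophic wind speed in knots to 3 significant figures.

Pressure gradient: |∂P/∂n| = 400 Pa / 329000 m = 1.22×10⁻³ Pa/m
Geostrophic balance (pressure-gradient force = Coriolis force):
V_g = (1/(fρ)) |∂P/∂n| = 1.22×10⁻³ / (1.42×10⁻⁴ × 1.20) = 7.14 m/s
Converting: 7.14 m/s × 1.944 = 13.9 knots

13.9 knots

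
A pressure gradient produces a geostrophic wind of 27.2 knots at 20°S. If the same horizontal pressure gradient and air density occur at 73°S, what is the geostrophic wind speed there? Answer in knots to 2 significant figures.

9.7 knots

With the same pressure gradient and density, V_g ∝ 1/f ∝ 1/sin φ.
V₂ = V₁ · sin φ₁ / sin φ₂ = 27.2 × sin 20° / sin 73°
V₂ = 27.2 × 0.3420/0.9563 = 9.7 knots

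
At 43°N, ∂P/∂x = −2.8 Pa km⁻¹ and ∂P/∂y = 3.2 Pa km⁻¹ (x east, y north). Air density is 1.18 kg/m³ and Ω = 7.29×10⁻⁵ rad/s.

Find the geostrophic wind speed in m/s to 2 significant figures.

36 m/s

Coriolis parameter at 43°N:
f = 2Ω sin φ = 2 × 7.29×10⁻⁵ × sin 43° = 9.94×10⁻⁵ s⁻¹
Component geostrophic relations (x east, y north):
u_g = −(1/(fρ)) ∂P/∂y,  v_g = (1/(fρ)) ∂P/∂x
u_g = −(3.2×10⁻³)/(9.94×10⁻⁵ × 1.18) = −27.3 m/s;  v_g = (−2.8×10⁻³)/(9.94×10⁻⁵ × 1.18) = −23.9 m/s
|V_g| = √(u_g² + v_g²) = 36.2 m/s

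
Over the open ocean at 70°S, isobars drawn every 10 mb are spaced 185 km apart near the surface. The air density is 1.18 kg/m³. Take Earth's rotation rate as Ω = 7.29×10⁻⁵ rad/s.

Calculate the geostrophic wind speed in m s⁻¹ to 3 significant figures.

33.4 m s⁻¹

Coriolis parameter at 70°S:
f = 2Ω sin φ = 2 × 7.29×10⁻⁵ × sin 70° = 1.37×10⁻⁴ s⁻¹
Pressure gradient: |∂P/∂n| = 1000 Pa / 185000 m = 5.41×10⁻³ Pa/m
Geostrophic balance (pressure-gradient force = Coriolis force):
V_g = (1/(fρ)) |∂P/∂n| = 5.41×10⁻³ / (1.37×10⁻⁴ × 1.18) = 33.4 m/s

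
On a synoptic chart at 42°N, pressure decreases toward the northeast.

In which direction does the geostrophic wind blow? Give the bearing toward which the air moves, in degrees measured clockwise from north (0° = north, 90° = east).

The pressure-gradient force points toward the northeast (bearing 045°).
Geostrophic balance: in the Northern Hemisphere the Coriolis force deflects motion to the right, so the geostrophic wind blows 90° to the right of the pressure-gradient force (low pressure on the left).
Rotating 045° by 90° clockwise gives 135° — the wind blows toward the southeast.

135°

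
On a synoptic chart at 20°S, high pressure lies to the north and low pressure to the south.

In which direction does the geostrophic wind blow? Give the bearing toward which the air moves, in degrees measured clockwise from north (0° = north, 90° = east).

The pressure-gradient force points toward the south (bearing 180°).
Geostrophic balance: in the Southern Hemisphere the Coriolis force deflects motion to the left, so the geostrophic wind blows 90° to the left of the pressure-gradient force (low pressure on the right).
Rotating 180° by 90° counterclockwise gives 090° — the wind blows toward the east.

090°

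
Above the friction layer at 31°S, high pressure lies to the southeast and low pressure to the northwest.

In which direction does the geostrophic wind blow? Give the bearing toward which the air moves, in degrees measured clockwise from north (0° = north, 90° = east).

225°

The pressure-gradient force points toward the northwest (bearing 315°).
Geostrophic balance: in the Southern Hemisphere the Coriolis force deflects motion to the left, so the geostrophic wind blows 90° to the left of the pressure-gradient force (low pressure on the right).
Rotating 315° by 90° counterclockwise gives 225° — the wind blows toward the southwest.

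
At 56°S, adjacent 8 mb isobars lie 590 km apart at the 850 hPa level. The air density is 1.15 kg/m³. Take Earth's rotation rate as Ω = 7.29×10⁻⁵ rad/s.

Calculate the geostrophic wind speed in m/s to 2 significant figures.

Coriolis parameter at 56°S:
f = 2Ω sin φ = 2 × 7.29×10⁻⁵ × sin 56° = 1.21×10⁻⁴ s⁻¹
Pressure gradient: |∂P/∂n| = 800 Pa / 590000 m = 1.36×10⁻³ Pa/m
Geostrophic balance (pressure-gradient force = Coriolis force):
V_g = (1/(fρ)) |∂P/∂n| = 1.36×10⁻³ / (1.21×10⁻⁴ × 1.15) = 9.75 m/s

9.8 m/s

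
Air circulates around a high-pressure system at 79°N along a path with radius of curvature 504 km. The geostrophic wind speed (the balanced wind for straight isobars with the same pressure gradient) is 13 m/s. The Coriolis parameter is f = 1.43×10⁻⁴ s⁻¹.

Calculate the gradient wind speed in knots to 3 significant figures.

33.1 knots

Around a high, pressure-gradient force acts outward with centrifugal, so Coriolis balances both:
fV = (1/ρ)|∂P/∂n| + V²/R  →  V² − fR·V + fR·V_g = 0
With fR = 1.43×10⁻⁴ × 504×10³ m = 72.1 m/s:
V = [fR − √((fR)² − 4 fR V_g)]/2 = [72.1 − √(72.1² − 4×72.1×13)]/2 = 17 m/s
Supergeostrophic (V > V_g = 13 m/s), as expected around a high.
Converting: 17 m/s × 1.944 = 33.1 knots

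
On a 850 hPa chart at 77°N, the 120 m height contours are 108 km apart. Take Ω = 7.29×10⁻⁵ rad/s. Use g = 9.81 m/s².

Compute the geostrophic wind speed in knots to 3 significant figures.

Coriolis parameter at 77°N:
f = 2Ω sin φ = 2 × 7.29×10⁻⁵ × sin 77° = 1.42×10⁻⁴ s⁻¹
Height gradient: |∂Z/∂n| = 120 m / 108000 m = 1.11×10⁻³
On a pressure surface, geostrophic balance gives V_g = (g/f)|∂Z/∂n|:
V_g = 9.81 × 1.11×10⁻³ / 1.42×10⁻⁴ = 76.7 m/s
Converting: 76.7 m/s × 1.944 = 149 knots

149 knots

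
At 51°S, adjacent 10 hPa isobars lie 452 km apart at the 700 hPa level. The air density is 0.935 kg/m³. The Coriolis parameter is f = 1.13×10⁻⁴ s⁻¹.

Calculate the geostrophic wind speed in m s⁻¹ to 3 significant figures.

Pressure gradient: |∂P/∂n| = 1000 Pa / 452000 m = 2.21×10⁻³ Pa/m
Geostrophic balance (pressure-gradient force = Coriolis force):
V_g = (1/(fρ)) |∂P/∂n| = 2.21×10⁻³ / (1.13×10⁻⁴ × 0.935) = 20.9 m/s

20.9 m s⁻¹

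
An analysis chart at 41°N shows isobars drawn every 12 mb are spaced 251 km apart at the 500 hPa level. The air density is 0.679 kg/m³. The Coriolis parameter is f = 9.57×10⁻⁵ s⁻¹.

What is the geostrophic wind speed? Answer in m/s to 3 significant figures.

73.6 m/s

Pressure gradient: |∂P/∂n| = 1200 Pa / 251000 m = 4.78×10⁻³ Pa/m
Geostrophic balance (pressure-gradient force = Coriolis force):
V_g = (1/(fρ)) |∂P/∂n| = 4.78×10⁻³ / (9.57×10⁻⁵ × 0.679) = 73.6 m/s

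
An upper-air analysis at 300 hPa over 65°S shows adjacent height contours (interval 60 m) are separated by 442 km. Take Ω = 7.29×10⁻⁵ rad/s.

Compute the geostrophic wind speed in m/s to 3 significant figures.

10.1 m/s

Coriolis parameter at 65°S:
f = 2Ω sin φ = 2 × 7.29×10⁻⁵ × sin 65° = 1.32×10⁻⁴ s⁻¹
Height gradient: |∂Z/∂n| = 60 m / 442000 m = 1.36×10⁻⁴
On a pressure surface, geostrophic balance gives V_g = (g/f)|∂Z/∂n|:
V_g = 9.81 × 1.36×10⁻⁴ / 1.32×10⁻⁴ = 10.1 m/s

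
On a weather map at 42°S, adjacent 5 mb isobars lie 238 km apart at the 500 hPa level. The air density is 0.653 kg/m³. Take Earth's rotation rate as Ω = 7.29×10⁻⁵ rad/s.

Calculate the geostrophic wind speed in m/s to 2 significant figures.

Coriolis parameter at 42°S:
f = 2Ω sin φ = 2 × 7.29×10⁻⁵ × sin 42° = 9.76×10⁻⁵ s⁻¹
Pressure gradient: |∂P/∂n| = 500 Pa / 238000 m = 2.10×10⁻³ Pa/m
Geostrophic balance (pressure-gradient force = Coriolis force):
V_g = (1/(fρ)) |∂P/∂n| = 2.10×10⁻³ / (9.76×10⁻⁵ × 0.653) = 33.0 m/s

33 m/s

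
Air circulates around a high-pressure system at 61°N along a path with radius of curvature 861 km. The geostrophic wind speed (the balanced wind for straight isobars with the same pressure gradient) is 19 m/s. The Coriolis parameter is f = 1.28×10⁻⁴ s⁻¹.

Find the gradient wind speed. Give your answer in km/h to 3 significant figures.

87.9 km/h

Around a high, pressure-gradient force acts outward with centrifugal, so Coriolis balances both:
fV = (1/ρ)|∂P/∂n| + V²/R  →  V² − fR·V + fR·V_g = 0
With fR = 1.28×10⁻⁴ × 861×10³ m = 110 m/s:
V = [fR − √((fR)² − 4 fR V_g)]/2 = [110 − √(110² − 4×110×19)]/2 = 24.4 m/s
Supergeostrophic (V > V_g = 19 m/s), as expected around a high.
Converting: 24.4 m/s × 3.6 = 87.9 km/h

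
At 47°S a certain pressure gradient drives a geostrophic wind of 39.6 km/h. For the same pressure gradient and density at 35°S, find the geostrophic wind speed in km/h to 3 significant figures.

With the same pressure gradient and density, V_g ∝ 1/f ∝ 1/sin φ.
V₂ = V₁ · sin φ₁ / sin φ₂ = 39.6 × sin 47° / sin 35°
V₂ = 39.6 × 0.7314/0.5736 = 50.5 km/h

50.5 km/h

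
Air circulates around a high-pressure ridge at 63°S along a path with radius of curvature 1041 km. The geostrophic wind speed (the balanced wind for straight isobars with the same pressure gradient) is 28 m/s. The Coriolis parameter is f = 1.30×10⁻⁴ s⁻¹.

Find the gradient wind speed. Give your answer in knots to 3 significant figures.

76.9 knots

Around a high, pressure-gradient force acts outward with centrifugal, so Coriolis balances both:
fV = (1/ρ)|∂P/∂n| + V²/R  →  V² − fR·V + fR·V_g = 0
With fR = 1.30×10⁻⁴ × 1041×10³ m = 135 m/s:
V = [fR − √((fR)² − 4 fR V_g)]/2 = [135 − √(135² − 4×135×28)]/2 = 39.6 m/s
Supergeostrophic (V > V_g = 28 m/s), as expected around a high.
Converting: 39.6 m/s × 1.944 = 76.9 knots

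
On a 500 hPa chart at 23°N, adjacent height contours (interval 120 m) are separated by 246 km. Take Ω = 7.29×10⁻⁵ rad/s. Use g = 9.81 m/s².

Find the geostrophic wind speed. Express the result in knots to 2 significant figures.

160 knots

Coriolis parameter at 23°N:
f = 2Ω sin φ = 2 × 7.29×10⁻⁵ × sin 23° = 5.70×10⁻⁵ s⁻¹
Height gradient: |∂Z/∂n| = 120 m / 246000 m = 4.88×10⁻⁴
On a pressure surface, geostrophic balance gives V_g = (g/f)|∂Z/∂n|:
V_g = 9.81 × 4.88×10⁻⁴ / 5.70×10⁻⁵ = 84.0 m/s
Converting: 84.0 m/s × 1.944 = 160 knots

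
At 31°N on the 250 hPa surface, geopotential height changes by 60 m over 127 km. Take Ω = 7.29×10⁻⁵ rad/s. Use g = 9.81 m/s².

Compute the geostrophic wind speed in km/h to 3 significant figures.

222 km/h

Coriolis parameter at 31°N:
f = 2Ω sin φ = 2 × 7.29×10⁻⁵ × sin 31° = 7.51×10⁻⁵ s⁻¹
Height gradient: |∂Z/∂n| = 60 m / 127000 m = 4.72×10⁻⁴
On a pressure surface, geostrophic balance gives V_g = (g/f)|∂Z/∂n|:
V_g = 9.81 × 4.72×10⁻⁴ / 7.51×10⁻⁵ = 61.7 m/s
Converting: 61.7 m/s × 3.6 = 222 km/h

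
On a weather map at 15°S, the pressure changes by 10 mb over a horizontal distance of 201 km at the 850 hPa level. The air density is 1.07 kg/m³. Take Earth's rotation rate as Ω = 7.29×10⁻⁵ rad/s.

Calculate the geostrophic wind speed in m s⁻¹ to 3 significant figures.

123 m s⁻¹

Coriolis parameter at 15°S:
f = 2Ω sin φ = 2 × 7.29×10⁻⁵ × sin 15° = 3.77×10⁻⁵ s⁻¹
Pressure gradient: |∂P/∂n| = 1000 Pa / 201000 m = 4.98×10⁻³ Pa/m
Geostrophic balance (pressure-gradient force = Coriolis force):
V_g = (1/(fρ)) |∂P/∂n| = 4.98×10⁻³ / (3.77×10⁻⁵ × 1.07) = 123 m/s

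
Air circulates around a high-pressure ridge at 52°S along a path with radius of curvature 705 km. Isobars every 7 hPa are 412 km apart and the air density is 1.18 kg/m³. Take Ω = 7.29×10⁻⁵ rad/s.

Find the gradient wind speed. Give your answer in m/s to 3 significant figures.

15.5 m/s

Coriolis parameter at 52°S:
f = 2Ω sin φ = 2 × 7.29×10⁻⁵ × sin 52° = 1.15×10⁻⁴ s⁻¹
Pressure gradient: |∂P/∂n| = 700 Pa / 412000 m = 1.70×10⁻³ Pa/m
Geostrophic speed: V_g = |∂P/∂n|/(fρ) = 1.70×10⁻³/(1.15×10⁻⁴ × 1.18) = 12.5 m/s
Around a high, pressure-gradient force acts outward with centrifugal, so Coriolis balances both:
fV = (1/ρ)|∂P/∂n| + V²/R  →  V² − fR·V + fR·V_g = 0
With fR = 1.15×10⁻⁴ × 705×10³ m = 81.0 m/s:
V = [fR − √((fR)² − 4 fR V_g)]/2 = [81.0 − √(81.0² − 4×81.0×12.5)]/2 = 15.5 m/s
Supergeostrophic (V > V_g = 12.5 m/s), as expected around a high.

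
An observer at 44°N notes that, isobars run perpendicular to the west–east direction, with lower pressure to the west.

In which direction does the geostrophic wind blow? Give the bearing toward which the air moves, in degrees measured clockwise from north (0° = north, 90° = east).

The pressure-gradient force points toward the west (bearing 270°).
Geostrophic balance: in the Northern Hemisphere the Coriolis force deflects motion to the right, so the geostrophic wind blows 90° to the right of the pressure-gradient force (low pressure on the left).
Rotating 270° by 90° clockwise gives 000° — the wind blows toward the north.

000°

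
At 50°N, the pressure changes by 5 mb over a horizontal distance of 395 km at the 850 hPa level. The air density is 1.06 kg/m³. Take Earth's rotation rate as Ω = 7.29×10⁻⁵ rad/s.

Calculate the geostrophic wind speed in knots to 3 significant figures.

20.8 knots

Coriolis parameter at 50°N:
f = 2Ω sin φ = 2 × 7.29×10⁻⁵ × sin 50° = 1.12×10⁻⁴ s⁻¹
Pressure gradient: |∂P/∂n| = 500 Pa / 395000 m = 1.27×10⁻³ Pa/m
Geostrophic balance (pressure-gradient force = Coriolis force):
V_g = (1/(fρ)) |∂P/∂n| = 1.27×10⁻³ / (1.12×10⁻⁴ × 1.06) = 10.7 m/s
Converting: 10.7 m/s × 1.944 = 20.8 knots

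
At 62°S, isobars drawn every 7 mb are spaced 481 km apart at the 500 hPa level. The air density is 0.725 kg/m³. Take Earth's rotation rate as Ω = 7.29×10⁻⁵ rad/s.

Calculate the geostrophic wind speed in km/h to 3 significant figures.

56.1 km/h

Coriolis parameter at 62°S:
f = 2Ω sin φ = 2 × 7.29×10⁻⁵ × sin 62° = 1.29×10⁻⁴ s⁻¹
Pressure gradient: |∂P/∂n| = 700 Pa / 481000 m = 1.46×10⁻³ Pa/m
Geostrophic balance (pressure-gradient force = Coriolis force):
V_g = (1/(fρ)) |∂P/∂n| = 1.46×10⁻³ / (1.29×10⁻⁴ × 0.725) = 15.6 m/s
Converting: 15.6 m/s × 3.6 = 56.1 km/h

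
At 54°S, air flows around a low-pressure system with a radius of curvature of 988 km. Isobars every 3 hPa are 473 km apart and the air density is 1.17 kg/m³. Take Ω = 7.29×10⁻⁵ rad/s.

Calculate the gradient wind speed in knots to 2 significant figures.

8.6 knots

Coriolis parameter at 54°S:
f = 2Ω sin φ = 2 × 7.29×10⁻⁵ × sin 54° = 1.18×10⁻⁴ s⁻¹
Pressure gradient: |∂P/∂n| = 300 Pa / 473000 m = 6.34×10⁻⁴ Pa/m
Geostrophic speed: V_g = |∂P/∂n|/(fρ) = 6.34×10⁻⁴/(1.18×10⁻⁴ × 1.17) = 4.60 m/s
Around a low, centrifugal force acts outward with Coriolis, so pressure-gradient force balances both:
(1/ρ)|∂P/∂n| = fV + V²/R  →  V² + fR·V − fR·V_g = 0
With fR = 1.18×10⁻⁴ × 988×10³ m = 117 m/s:
V = [−fR + √((fR)² + 4 fR V_g)]/2 = [−117 + √(117² + 4×117×4.6)]/2 = 4.43 m/s
Subgeostrophic (V < V_g = 4.6 m/s), as expected around a low.
Converting: 4.43 m/s × 1.944 = 8.6 knots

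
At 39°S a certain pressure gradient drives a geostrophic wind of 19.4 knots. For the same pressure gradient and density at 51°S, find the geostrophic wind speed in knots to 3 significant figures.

With the same pressure gradient and density, V_g ∝ 1/f ∝ 1/sin φ.
V₂ = V₁ · sin φ₁ / sin φ₂ = 19.4 × sin 39° / sin 51°
V₂ = 19.4 × 0.6293/0.7771 = 15.7 knots

15.7 knots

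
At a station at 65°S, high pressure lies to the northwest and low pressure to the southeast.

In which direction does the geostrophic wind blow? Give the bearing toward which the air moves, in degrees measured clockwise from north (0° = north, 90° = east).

045°

The pressure-gradient force points toward the southeast (bearing 135°).
Geostrophic balance: in the Southern Hemisphere the Coriolis force deflects motion to the left, so the geostrophic wind blows 90° to the left of the pressure-gradient force (low pressure on the right).
Rotating 135° by 90° counterclockwise gives 045° — the wind blows toward the northeast.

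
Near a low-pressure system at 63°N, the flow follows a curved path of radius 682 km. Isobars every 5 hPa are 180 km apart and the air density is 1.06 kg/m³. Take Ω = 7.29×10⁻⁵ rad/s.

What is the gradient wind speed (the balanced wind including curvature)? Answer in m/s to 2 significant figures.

Coriolis parameter at 63°N:
f = 2Ω sin φ = 2 × 7.29×10⁻⁵ × sin 63° = 1.30×10⁻⁴ s⁻¹
Pressure gradient: |∂P/∂n| = 500 Pa / 180000 m = 2.78×10⁻³ Pa/m
Geostrophic speed: V_g = |∂P/∂n|/(fρ) = 2.78×10⁻³/(1.30×10⁻⁴ × 1.06) = 20.2 m/s
Around a low, centrifugal force acts outward with Coriolis, so pressure-gradient force balances both:
(1/ρ)|∂P/∂n| = fV + V²/R  →  V² + fR·V − fR·V_g = 0
With fR = 1.30×10⁻⁴ × 682×10³ m = 88.6 m/s:
V = [−fR + √((fR)² + 4 fR V_g)]/2 = [−88.6 + √(88.6² + 4×88.6×20.2)]/2 = 16.9 m/s
Subgeostrophic (V < V_g = 20.2 m/s), as expected around a low.

17 m/s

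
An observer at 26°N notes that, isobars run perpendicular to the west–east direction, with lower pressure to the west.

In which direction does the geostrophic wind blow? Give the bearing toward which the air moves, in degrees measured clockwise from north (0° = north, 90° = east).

The pressure-gradient force points toward the west (bearing 270°).
Geostrophic balance: in the Northern Hemisphere the Coriolis force deflects motion to the right, so the geostrophic wind blows 90° to the right of the pressure-gradient force (low pressure on the left).
Rotating 270° by 90° clockwise gives 000° — the wind blows toward the north.

000°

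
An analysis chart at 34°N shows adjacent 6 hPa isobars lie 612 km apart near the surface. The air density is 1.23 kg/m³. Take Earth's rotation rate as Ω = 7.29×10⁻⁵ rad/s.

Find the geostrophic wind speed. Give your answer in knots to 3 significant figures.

Coriolis parameter at 34°N:
f = 2Ω sin φ = 2 × 7.29×10⁻⁵ × sin 34° = 8.15×10⁻⁵ s⁻¹
Pressure gradient: |∂P/∂n| = 600 Pa / 612000 m = 9.80×10⁻⁴ Pa/m
Geostrophic balance (pressure-gradient force = Coriolis force):
V_g = (1/(fρ)) |∂P/∂n| = 9.80×10⁻⁴ / (8.15×10⁻⁵ × 1.23) = 9.78 m/s
Converting: 9.78 m/s × 1.944 = 19.0 knots

19.0 knots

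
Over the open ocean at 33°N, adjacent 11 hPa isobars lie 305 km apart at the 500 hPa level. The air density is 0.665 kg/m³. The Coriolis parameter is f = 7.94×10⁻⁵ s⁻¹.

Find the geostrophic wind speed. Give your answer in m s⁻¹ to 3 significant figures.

68.3 m s⁻¹

Pressure gradient: |∂P/∂n| = 1100 Pa / 305000 m = 3.61×10⁻³ Pa/m
Geostrophic balance (pressure-gradient force = Coriolis force):
V_g = (1/(fρ)) |∂P/∂n| = 3.61×10⁻³ / (7.94×10⁻⁵ × 0.665) = 68.3 m/s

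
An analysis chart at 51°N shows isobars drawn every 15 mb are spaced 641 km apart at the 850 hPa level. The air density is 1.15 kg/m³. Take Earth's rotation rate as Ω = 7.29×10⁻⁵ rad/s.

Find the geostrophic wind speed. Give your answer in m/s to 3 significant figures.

Coriolis parameter at 51°N:
f = 2Ω sin φ = 2 × 7.29×10⁻⁵ × sin 51° = 1.13×10⁻⁴ s⁻¹
Pressure gradient: |∂P/∂n| = 1500 Pa / 641000 m = 2.34×10⁻³ Pa/m
Geostrophic balance (pressure-gradient force = Coriolis force):
V_g = (1/(fρ)) |∂P/∂n| = 2.34×10⁻³ / (1.13×10⁻⁴ × 1.15) = 18.0 m/s

18.0 m/s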